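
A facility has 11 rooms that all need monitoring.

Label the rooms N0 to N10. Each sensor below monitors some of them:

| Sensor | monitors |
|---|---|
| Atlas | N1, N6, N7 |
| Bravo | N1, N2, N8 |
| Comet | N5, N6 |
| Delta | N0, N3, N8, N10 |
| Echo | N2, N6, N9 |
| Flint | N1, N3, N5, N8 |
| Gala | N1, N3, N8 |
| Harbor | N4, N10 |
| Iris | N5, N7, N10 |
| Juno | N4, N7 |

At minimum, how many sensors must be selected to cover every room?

Take {Delta, Echo, Flint, Juno}. Their union is {N0, N1, N2, N3, N4, N5, N6, N7, N8, N9, N10}, which is all 11 rooms.
Only Delta contains N0, so Delta is forced; the remaining 7 rooms need at least 3 more sensors (each remaining sensor adds at most 3) — so at least 4 sensors are needed, and 4 is optimal.

4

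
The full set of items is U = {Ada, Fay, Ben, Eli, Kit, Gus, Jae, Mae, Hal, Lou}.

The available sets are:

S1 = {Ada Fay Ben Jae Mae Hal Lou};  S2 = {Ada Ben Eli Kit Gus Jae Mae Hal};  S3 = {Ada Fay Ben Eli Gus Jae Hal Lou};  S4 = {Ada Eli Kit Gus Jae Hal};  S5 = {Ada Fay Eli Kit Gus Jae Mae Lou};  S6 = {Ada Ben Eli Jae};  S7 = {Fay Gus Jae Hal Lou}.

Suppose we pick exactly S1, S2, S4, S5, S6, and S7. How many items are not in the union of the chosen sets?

Union of S1, S2, S4, S5, S6, S7 = {Ada, Fay, Ben, Eli, Kit, Gus, Jae, Mae, Hal, Lou} — that's every item, so 0 are uncovered.

0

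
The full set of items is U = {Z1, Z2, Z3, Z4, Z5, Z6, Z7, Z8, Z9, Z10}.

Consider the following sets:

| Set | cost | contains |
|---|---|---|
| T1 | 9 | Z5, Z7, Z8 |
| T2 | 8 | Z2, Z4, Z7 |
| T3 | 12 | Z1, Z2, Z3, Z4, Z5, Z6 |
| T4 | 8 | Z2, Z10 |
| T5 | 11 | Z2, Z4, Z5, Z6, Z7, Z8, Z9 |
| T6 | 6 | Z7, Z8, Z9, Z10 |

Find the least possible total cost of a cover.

18

T3, T6 together cover every item (T3 ∪ T6 = {Z1, Z2, Z3, Z4, Z5, Z6, Z7, Z8, Z9, Z10}); total cost 12 + 6 = 18.
No covering selection has total cost below 18.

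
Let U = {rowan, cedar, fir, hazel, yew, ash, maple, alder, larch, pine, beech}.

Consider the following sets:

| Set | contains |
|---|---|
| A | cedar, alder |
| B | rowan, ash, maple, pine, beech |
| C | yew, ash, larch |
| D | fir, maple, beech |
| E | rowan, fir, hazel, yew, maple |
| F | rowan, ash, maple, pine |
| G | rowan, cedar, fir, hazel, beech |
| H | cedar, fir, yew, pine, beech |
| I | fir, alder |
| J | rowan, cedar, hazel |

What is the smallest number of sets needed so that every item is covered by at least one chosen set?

4

Take {A, B, C, E}. Their union is {rowan, cedar, fir, hazel, yew, ash, maple, alder, larch, pine, beech}, which is all 11 items.
No 3 of the 10 sets cover everything (all 120 combinations miss at least one item), so 4 is optimal.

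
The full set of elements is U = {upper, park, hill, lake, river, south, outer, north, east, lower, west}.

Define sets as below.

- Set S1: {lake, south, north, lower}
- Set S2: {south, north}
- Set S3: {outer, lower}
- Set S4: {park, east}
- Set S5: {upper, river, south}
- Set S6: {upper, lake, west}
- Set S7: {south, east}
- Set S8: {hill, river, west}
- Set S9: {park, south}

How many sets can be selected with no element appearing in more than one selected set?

4

S2, S3, S4, S8 are pairwise disjoint (S2={south,north}; S3={outer,lower}; S4={park,east}; S8={hill,river,west}).
Every remaining set overlaps one of these, and no 5 of the listed sets are pairwise disjoint, so 4 is the maximum.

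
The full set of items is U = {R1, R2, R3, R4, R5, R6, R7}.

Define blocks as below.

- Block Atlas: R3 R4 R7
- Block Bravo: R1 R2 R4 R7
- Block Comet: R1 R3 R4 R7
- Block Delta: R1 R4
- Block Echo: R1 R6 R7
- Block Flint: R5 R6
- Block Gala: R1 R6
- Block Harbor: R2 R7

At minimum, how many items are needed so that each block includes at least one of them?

3

The 3 items {R1, R5, R7} hit every block.
The blocks Delta, Flint, Harbor are pairwise disjoint, so any hitting set needs a separate item for each — at least 3. Hence 3 is optimal.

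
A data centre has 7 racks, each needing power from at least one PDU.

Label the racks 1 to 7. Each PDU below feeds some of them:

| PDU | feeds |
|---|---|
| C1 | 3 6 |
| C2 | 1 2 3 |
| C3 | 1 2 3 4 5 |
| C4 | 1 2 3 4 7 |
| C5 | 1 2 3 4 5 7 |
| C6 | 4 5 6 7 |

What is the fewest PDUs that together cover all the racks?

2

C4 and C6 together: C4 ∪ C6 = {1, 2, 3, 4, 5, 6, 7} — every rack is covered.
No single PDU has all 7 racks (the largest, C5, has 6), so 2 is optimal.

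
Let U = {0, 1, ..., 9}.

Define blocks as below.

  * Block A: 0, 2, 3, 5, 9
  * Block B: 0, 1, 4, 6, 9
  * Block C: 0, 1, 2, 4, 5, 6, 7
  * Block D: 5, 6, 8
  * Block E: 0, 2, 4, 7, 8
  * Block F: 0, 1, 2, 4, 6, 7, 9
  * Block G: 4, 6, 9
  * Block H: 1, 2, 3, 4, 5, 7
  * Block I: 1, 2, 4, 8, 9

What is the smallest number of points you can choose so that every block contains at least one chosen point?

T = {4, 5} meets every block (each contains at least one member of T), and |T| = 2.
No single point lies in every block, so at least 2 are needed and 2 is optimal.

2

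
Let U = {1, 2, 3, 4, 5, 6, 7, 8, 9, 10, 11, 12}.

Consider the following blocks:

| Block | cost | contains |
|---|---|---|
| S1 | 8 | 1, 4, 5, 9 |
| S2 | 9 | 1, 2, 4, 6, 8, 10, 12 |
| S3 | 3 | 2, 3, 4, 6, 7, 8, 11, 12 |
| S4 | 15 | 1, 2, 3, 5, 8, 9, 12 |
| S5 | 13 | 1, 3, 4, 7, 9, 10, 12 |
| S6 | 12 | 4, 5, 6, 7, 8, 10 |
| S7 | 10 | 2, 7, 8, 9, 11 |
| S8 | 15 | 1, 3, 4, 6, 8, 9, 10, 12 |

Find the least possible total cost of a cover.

20

S1, S2, S3 together cover every item (S1 ∪ S2 ∪ S3 = {1, 2, 3, 4, 5, 6, 7, 8, 9, 10, 11, 12}); total cost 8 + 9 + 3 = 20.
No covering selection has total cost below 20.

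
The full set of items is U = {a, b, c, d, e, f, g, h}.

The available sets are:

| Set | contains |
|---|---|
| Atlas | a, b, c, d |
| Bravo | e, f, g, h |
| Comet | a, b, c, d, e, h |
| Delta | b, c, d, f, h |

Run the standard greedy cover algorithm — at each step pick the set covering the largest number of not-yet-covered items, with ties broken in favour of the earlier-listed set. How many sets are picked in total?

Greedy: pick Comet (covers 6 new) → pick Bravo (covers 2 new). Total picks: 2.

2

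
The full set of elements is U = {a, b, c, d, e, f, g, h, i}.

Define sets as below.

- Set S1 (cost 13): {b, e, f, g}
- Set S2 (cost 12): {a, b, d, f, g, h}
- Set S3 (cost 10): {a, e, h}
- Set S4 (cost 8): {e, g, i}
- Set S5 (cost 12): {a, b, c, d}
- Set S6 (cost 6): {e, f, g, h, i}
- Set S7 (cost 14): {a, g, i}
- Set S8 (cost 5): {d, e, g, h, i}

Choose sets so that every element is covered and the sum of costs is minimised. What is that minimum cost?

18

S5, S6 together cover every element (S5 ∪ S6 = {a, b, c, d, e, f, g, h, i}); total cost 12 + 6 = 18.
The greedy pick S8, S2, S5 costs 29; no covering selection beats 18.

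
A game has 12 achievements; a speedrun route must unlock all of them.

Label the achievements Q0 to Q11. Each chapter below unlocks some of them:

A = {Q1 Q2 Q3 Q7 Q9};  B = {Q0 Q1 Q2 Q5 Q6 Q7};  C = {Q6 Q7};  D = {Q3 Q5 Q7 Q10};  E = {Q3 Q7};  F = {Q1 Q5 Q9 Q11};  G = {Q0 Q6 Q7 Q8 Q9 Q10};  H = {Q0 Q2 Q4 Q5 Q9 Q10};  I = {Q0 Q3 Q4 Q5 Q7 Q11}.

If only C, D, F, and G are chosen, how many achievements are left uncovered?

2

Union of C, D, F, G = {Q0, Q1, Q3, Q5, Q6, Q7, Q8, Q9, Q10, Q11}.
Not covered: Q2, Q4 — 2 achievements.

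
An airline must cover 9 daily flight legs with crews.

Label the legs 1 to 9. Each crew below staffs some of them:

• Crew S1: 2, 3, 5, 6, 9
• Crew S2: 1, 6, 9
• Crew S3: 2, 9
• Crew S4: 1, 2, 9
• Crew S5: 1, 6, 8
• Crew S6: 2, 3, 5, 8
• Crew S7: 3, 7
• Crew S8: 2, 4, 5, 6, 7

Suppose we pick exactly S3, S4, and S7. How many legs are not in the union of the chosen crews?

4

Union of S3, S4, S7 = {1, 2, 3, 7, 9}.
Not covered: 4, 5, 6, 8 — 4 legs.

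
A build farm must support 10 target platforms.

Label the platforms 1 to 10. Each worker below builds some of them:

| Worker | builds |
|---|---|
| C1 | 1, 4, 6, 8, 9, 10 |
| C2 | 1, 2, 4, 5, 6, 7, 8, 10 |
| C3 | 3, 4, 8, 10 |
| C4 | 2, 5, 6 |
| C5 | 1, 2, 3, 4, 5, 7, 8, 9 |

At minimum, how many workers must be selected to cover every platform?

2

Take {C2, C5}. Their union is {1, 2, 3, 4, 5, 6, 7, 8, 9, 10}, which is all 10 platforms.
No single worker has all 10 platforms (the largest, C2, has 8), so 2 is optimal.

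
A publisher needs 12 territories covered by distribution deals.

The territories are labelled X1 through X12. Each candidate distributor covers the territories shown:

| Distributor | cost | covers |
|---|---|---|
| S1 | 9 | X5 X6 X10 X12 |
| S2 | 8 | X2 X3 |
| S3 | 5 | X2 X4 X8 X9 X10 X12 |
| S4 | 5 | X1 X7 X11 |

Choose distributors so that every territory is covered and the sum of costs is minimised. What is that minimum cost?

S1, S2, S3, S4 together cover every territory (S1 ∪ S2 ∪ S3 ∪ S4 = {X1, X2, X3, X4, X5, X6, X7, X8, X9, X10, X11, X12}); total cost 9 + 8 + 5 + 5 = 27.
No covering selection has total cost below 27.

27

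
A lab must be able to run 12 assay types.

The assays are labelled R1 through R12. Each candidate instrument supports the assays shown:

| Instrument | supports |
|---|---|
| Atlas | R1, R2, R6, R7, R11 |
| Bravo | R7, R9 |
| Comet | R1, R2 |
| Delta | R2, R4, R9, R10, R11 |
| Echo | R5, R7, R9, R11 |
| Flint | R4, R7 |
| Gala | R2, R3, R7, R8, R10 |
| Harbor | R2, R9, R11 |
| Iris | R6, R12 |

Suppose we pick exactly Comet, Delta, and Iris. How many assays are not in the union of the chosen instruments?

Union of Comet, Delta, Iris = {R1, R2, R4, R6, R9, R10, R11, R12}.
Not covered: R3, R5, R7, R8 — 4 assays.

4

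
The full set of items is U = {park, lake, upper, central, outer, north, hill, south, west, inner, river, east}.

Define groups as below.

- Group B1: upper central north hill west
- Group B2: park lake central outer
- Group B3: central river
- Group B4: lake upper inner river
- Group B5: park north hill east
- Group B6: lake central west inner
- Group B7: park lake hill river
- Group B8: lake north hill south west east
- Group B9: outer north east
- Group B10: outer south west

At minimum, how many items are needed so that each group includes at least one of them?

4

H = {park, lake, central, outer} meets every group (each contains at least one member of H), and |H| = 4.
No choice of 3 items meets every group, so 4 is the minimum.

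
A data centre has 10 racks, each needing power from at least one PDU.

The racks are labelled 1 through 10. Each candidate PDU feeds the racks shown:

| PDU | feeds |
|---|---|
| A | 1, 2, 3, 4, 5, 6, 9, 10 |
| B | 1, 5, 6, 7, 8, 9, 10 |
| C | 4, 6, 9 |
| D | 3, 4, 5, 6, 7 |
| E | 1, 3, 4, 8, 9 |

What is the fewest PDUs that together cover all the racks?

Take {A, B}. Their union is {1, 2, 3, 4, 5, 6, 7, 8, 9, 10}, which is all 10 racks.
No single PDU has all 10 racks (the largest, A, has 8), so 2 is optimal.

2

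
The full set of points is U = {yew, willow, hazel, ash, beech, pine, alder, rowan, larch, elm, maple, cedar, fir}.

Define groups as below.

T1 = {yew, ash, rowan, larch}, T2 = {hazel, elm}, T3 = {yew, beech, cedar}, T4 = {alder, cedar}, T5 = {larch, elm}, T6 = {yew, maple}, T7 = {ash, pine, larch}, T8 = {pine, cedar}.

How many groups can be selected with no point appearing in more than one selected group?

4

T2, T4, T6, T7 are pairwise disjoint (T2={hazel,elm}; T4={alder,cedar}; T6={yew,maple}; T7={ash,pine,larch}).
Every remaining group overlaps one of these, and no 5 of the listed groups are pairwise disjoint, so 4 is the maximum.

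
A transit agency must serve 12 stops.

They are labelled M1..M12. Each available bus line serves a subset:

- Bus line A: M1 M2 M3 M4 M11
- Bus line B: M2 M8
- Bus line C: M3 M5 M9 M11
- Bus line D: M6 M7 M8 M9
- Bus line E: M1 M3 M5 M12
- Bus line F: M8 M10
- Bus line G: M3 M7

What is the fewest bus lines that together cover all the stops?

4

A and D and E and F together: A ∪ D ∪ E ∪ F = {M1, M2, M3, M4, M5, M6, M7, M8, M9, M10, M11, M12} — every stop is covered.
No 3 of the 7 bus lines cover everything (all 35 combinations miss at least one stop), so 4 is optimal.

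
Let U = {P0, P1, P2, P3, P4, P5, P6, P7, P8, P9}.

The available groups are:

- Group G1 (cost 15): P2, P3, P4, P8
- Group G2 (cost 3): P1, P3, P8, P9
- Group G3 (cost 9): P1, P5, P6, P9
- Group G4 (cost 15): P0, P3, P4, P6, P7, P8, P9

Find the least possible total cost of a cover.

39

G1, G3, G4 together cover every element (G1 ∪ G3 ∪ G4 = {P0, P1, P2, P3, P4, P5, P6, P7, P8, P9}); total cost 15 + 9 + 15 = 39.
The greedy pick G2, G4, G3, G1 costs 42; no covering selection beats 39.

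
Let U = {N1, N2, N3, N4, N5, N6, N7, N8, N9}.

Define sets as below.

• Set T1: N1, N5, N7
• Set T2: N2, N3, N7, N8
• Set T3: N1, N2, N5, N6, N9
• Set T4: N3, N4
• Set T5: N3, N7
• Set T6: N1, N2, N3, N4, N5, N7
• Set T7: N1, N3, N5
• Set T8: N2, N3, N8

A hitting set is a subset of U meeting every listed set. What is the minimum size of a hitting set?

Take H = {N3, N5}. Each listed set contains at least one of these, so H is a hitting set of size 2.
The sets T3, T4 are pairwise disjoint, so any hitting set needs a separate item for each — at least 2. Hence 2 is optimal.

2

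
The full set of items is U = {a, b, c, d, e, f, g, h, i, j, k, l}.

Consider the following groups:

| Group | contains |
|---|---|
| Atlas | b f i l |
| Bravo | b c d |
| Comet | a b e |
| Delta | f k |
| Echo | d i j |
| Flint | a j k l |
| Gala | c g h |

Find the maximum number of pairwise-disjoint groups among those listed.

4

Comet, Delta, Echo, Gala are pairwise disjoint (Comet={a,b,e}; Delta={f,k}; Echo={d,i,j}; Gala={c,g,h}).
Every remaining group overlaps one of these, and no 5 of the listed groups are pairwise disjoint, so 4 is the maximum.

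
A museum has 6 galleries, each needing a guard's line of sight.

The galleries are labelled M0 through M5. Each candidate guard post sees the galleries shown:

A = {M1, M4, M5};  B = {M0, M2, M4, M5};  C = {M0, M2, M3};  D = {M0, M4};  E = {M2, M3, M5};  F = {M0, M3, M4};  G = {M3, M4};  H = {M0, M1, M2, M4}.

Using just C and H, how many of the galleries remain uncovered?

Union of C, H = {M0, M1, M2, M3, M4}.
Not covered: M5 — 1 gallery.

1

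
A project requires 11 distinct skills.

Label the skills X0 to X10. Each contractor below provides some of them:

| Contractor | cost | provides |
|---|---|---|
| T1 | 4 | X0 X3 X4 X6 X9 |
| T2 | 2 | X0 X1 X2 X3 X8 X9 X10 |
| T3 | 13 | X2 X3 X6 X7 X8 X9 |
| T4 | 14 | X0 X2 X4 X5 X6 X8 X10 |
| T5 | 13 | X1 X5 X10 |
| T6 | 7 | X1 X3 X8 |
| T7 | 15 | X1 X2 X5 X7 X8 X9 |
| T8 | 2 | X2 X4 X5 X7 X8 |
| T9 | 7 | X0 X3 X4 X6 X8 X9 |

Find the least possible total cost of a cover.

8

T1, T2, T8 together cover every skill (T1 ∪ T2 ∪ T8 = {X0, X1, X2, X3, X4, X5, X6, X7, X8, X9, X10}); total cost 4 + 2 + 2 = 8.
No covering selection has total cost below 8.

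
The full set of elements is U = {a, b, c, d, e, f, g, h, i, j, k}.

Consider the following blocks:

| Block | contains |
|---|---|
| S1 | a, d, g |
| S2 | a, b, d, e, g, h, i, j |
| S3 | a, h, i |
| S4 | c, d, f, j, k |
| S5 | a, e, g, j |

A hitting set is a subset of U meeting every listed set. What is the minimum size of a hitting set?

The 2 elements {a, k} hit every block.
The blocks S3, S4 are pairwise disjoint, so any hitting set needs a separate element for each — at least 2. Hence 2 is optimal.

2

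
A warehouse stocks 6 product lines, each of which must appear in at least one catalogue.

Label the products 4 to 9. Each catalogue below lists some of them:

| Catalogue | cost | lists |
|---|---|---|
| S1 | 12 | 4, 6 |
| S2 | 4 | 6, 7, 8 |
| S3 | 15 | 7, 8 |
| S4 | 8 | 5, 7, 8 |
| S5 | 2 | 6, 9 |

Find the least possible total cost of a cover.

22

S1, S4, S5 together cover every product (S1 ∪ S4 ∪ S5 = {4, 5, 6, 7, 8, 9}); total cost 12 + 8 + 2 = 22.
The greedy pick S5, S2, S4, S1 costs 26; no covering selection beats 22.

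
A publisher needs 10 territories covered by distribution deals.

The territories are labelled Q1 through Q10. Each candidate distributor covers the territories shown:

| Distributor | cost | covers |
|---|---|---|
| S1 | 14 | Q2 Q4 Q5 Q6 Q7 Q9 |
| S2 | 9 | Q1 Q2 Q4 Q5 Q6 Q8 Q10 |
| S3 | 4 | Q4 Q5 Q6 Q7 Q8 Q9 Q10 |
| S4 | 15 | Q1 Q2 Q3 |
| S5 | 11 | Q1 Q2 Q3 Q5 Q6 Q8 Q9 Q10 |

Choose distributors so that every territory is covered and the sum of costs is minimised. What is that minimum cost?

S3, S5 together cover every territory (S3 ∪ S5 = {Q1, Q2, Q3, Q4, Q5, Q6, Q7, Q8, Q9, Q10}); total cost 4 + 11 = 15.
No covering selection has total cost below 15.

15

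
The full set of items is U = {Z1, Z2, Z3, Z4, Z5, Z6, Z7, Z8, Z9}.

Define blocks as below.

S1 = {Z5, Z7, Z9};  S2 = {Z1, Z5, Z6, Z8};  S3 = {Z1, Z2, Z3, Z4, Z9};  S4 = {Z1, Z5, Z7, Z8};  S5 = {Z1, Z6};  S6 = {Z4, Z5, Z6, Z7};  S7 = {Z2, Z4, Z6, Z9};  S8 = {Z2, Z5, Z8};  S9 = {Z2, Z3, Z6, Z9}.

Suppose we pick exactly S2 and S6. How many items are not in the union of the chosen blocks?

Union of S2, S6 = {Z1, Z4, Z5, Z6, Z7, Z8}.
Not covered: Z2, Z3, Z9 — 3 items.

3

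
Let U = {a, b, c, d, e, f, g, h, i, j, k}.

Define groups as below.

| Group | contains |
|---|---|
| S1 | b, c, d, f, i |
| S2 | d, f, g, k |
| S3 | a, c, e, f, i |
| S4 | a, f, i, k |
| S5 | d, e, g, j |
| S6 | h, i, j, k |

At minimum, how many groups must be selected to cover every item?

4

Take {S1, S3, S5, S6}. Their union is {a, b, c, d, e, f, g, h, i, j, k}, which is all 11 items.
No 3 of the 6 groups cover everything (all 20 combinations miss at least one item), so 4 is optimal.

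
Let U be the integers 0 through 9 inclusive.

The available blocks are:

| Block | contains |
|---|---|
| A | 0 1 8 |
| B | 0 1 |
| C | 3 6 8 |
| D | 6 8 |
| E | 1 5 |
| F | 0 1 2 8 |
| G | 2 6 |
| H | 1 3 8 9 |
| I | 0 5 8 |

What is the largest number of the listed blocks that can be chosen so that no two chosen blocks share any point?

B, C are pairwise disjoint (B={0,1}; C={3,6,8}).
Every remaining block overlaps one of these, and no 3 of the listed blocks are pairwise disjoint, so 2 is the maximum.

2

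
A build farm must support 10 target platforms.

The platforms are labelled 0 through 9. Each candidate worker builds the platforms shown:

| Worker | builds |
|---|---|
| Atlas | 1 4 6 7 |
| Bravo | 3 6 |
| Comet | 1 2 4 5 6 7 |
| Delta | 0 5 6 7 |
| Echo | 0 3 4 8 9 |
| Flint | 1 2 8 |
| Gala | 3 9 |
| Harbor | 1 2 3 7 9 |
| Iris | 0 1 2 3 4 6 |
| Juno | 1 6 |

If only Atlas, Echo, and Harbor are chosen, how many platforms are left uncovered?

Union of Atlas, Echo, Harbor = {0, 1, 2, 3, 4, 6, 7, 8, 9}.
Not covered: 5 — 1 platform.

1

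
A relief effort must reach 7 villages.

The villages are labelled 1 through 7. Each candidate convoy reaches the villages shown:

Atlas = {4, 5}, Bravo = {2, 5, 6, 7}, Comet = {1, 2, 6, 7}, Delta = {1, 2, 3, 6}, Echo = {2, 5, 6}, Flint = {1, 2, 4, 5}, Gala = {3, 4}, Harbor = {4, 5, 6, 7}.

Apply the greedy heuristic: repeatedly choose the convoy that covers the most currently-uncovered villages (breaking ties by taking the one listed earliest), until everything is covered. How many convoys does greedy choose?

Greedy: pick Bravo (covers 4 new) → pick Delta (covers 2 new) → pick Atlas (covers 1 new). Total picks: 3.
(The true minimum cover uses only 2 convoys, so greedy is not optimal here.)

3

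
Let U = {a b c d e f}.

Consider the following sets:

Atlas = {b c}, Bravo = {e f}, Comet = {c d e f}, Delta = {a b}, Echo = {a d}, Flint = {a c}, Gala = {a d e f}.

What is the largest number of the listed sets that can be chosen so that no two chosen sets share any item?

Atlas, Bravo, Echo are pairwise disjoint (Atlas={b,c}; Bravo={e,f}; Echo={a,d}).
Every remaining set overlaps one of these, and no 4 of the listed sets are pairwise disjoint, so 3 is the maximum.

3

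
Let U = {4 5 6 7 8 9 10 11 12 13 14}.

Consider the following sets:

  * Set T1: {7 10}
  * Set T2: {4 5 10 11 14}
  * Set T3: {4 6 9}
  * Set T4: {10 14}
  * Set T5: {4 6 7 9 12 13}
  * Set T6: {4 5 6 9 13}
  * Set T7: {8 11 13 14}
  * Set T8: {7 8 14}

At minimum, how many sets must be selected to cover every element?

T2, T5, and T8 cover everything between them: the union {4, 5, 6, 7, 8, 9, 10, 11, 12, 13, 14} is all of U.
Only T5 contains 12, so T5 is forced; the remaining 5 elements need at least 2 more sets (each remaining set adds at most 4) — so at least 3 sets are needed, and 3 is optimal.

3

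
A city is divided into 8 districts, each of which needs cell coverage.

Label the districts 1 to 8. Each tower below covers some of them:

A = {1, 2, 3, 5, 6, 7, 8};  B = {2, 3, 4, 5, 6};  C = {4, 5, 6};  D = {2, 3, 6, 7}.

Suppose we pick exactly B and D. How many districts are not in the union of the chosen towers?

Union of B, D = {2, 3, 4, 5, 6, 7}.
Not covered: 1, 8 — 2 districts.

2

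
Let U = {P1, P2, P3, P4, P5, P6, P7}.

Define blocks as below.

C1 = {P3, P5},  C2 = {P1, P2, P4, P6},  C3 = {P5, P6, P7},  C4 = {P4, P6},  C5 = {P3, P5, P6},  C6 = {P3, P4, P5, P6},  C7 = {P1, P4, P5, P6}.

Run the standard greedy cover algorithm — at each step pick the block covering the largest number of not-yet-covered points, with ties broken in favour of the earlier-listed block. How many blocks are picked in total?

Greedy: pick C2 (covers 4 new) → pick C1 (covers 2 new) → pick C3 (covers 1 new). Total picks: 3.

3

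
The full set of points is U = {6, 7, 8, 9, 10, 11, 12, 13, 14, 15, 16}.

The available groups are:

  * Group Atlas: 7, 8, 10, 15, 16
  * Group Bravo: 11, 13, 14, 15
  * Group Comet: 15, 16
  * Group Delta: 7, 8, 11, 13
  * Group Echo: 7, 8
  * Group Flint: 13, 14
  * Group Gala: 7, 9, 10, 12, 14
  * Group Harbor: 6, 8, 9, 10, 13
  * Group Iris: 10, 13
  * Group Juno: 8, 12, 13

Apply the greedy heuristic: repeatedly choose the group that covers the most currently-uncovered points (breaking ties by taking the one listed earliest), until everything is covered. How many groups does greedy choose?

Greedy: pick Atlas (covers 5 new) → pick Bravo (covers 3 new) → pick Gala (covers 2 new) → pick Harbor (covers 1 new). Total picks: 4.

4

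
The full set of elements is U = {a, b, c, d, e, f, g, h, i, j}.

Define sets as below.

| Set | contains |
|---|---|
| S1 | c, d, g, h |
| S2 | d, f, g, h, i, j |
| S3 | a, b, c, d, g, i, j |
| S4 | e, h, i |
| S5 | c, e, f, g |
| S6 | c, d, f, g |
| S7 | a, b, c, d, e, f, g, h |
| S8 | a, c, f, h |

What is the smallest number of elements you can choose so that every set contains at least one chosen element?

2

T = {c, h} meets every set (each contains at least one member of T), and |T| = 2.
The sets S4, S6 are pairwise disjoint, so any hitting set needs a separate element for each — at least 2. Hence 2 is optimal.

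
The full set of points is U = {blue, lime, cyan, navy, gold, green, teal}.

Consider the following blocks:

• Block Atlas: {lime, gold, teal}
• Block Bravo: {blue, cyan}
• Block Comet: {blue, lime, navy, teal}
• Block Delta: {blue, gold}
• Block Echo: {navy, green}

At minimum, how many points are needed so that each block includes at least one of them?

3

Take H = {cyan, navy, gold}. Each listed block contains at least one of these, so H is a hitting set of size 3.
The blocks Atlas, Bravo, Echo are pairwise disjoint, so any hitting set needs a separate point for each — at least 3. Hence 3 is optimal.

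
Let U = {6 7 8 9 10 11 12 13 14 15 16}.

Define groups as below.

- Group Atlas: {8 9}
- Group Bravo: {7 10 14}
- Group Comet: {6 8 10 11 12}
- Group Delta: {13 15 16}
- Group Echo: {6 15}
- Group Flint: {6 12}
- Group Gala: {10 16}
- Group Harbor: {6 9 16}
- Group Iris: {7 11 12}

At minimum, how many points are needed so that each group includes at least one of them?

4

The 4 points {6, 7, 8, 16} hit every group.
The groups Atlas, Bravo, Delta, Flint are pairwise disjoint, so any hitting set needs a separate point for each — at least 4. Hence 4 is optimal.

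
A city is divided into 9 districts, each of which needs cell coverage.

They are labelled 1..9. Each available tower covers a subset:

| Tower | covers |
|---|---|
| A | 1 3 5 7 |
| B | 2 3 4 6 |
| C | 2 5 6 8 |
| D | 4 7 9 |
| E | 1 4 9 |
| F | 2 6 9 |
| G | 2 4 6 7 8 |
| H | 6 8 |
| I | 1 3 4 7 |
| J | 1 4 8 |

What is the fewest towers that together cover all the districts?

3

Take {A, C, E}. Their union is {1, 2, 3, 4, 5, 6, 7, 8, 9}, which is all 9 districts.
No 2 of the 10 towers cover everything (all 45 combinations miss at least one district), so 3 is optimal.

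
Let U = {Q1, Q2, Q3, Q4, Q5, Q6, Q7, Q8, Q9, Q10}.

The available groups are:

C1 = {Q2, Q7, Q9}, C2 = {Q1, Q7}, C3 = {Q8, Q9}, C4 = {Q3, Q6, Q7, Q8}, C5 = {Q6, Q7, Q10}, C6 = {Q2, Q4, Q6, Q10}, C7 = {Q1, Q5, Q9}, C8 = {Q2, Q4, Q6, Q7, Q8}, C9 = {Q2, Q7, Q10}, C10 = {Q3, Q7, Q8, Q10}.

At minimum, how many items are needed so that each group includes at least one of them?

The 3 items {Q6, Q7, Q9} hit every group.
The groups C2, C3, C6 are pairwise disjoint, so any hitting set needs a separate item for each — at least 3. Hence 3 is optimal.

3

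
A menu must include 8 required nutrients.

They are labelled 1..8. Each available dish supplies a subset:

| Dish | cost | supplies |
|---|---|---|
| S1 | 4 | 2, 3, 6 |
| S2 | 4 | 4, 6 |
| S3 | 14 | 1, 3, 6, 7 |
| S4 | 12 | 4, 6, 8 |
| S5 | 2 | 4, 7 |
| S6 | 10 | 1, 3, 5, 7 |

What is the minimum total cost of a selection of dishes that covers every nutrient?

26

S1, S4, S6 together cover every nutrient (S1 ∪ S4 ∪ S6 = {1, 2, 3, 4, 5, 6, 7, 8}); total cost 4 + 12 + 10 = 26.
The greedy pick S5, S1, S6, S4 costs 28; no covering selection beats 26.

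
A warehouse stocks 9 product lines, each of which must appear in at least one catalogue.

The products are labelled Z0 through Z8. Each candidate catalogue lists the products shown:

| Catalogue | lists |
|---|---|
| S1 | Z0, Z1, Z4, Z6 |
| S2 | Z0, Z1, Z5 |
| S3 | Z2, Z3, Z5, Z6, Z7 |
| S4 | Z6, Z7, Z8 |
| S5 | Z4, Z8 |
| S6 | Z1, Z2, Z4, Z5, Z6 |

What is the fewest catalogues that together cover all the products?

S1 and S3 and S5 together: S1 ∪ S3 ∪ S5 = {Z0, Z1, Z2, Z3, Z4, Z5, Z6, Z7, Z8} — every product is covered.
Only S3 contains Z3, so S3 is forced; the remaining 4 products need at least 2 more catalogues (each remaining catalogue adds at most 3) — so at least 3 catalogues are needed, and 3 is optimal.

3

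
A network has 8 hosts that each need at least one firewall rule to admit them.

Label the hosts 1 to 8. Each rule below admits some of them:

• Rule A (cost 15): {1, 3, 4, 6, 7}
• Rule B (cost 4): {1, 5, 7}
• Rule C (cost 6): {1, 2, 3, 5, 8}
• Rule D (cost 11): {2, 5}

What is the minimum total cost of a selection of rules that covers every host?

A, C together cover every host (A ∪ C = {1, 2, 3, 4, 5, 6, 7, 8}); total cost 15 + 6 = 21.
The greedy pick C, B, A costs 25; no covering selection beats 21.

21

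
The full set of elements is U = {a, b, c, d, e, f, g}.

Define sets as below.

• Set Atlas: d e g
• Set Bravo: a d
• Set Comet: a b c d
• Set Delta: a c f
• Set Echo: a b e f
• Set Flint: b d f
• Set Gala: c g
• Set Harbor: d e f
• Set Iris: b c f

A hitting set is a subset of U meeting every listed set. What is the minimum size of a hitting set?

3

H = {c, d, f} meets every set (each contains at least one member of H), and |H| = 3.
No choice of 2 elements meets every set, so 3 is the minimum.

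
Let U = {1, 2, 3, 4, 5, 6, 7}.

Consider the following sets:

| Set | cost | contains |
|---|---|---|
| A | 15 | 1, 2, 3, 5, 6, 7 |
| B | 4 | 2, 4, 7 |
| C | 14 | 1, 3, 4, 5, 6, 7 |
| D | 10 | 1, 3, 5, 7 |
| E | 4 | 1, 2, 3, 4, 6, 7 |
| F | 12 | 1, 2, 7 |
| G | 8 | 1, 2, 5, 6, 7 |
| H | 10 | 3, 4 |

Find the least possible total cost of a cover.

12

E, G together cover every point (E ∪ G = {1, 2, 3, 4, 5, 6, 7}); total cost 4 + 8 = 12.
No covering selection has total cost below 12.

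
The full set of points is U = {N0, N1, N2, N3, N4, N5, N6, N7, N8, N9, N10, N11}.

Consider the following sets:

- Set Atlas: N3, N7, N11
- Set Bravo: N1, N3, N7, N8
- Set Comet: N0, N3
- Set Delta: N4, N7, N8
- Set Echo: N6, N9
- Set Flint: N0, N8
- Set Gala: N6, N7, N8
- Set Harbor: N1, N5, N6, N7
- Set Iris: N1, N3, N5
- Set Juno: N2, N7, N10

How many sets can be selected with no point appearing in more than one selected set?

Echo, Flint, Iris, Juno are pairwise disjoint (Echo={N6,N9}; Flint={N0,N8}; Iris={N1,N3,N5}; Juno={N2,N7,N10}).
Every remaining set overlaps one of these, and no 5 of the listed sets are pairwise disjoint, so 4 is the maximum.

4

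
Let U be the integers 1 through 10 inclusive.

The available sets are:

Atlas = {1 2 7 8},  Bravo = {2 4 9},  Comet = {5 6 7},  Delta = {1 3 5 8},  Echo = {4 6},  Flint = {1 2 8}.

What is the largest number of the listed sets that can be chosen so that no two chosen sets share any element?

Delta, Echo are pairwise disjoint (Delta={1,3,5,8}; Echo={4,6}).
Every remaining set overlaps one of these, and no 3 of the listed sets are pairwise disjoint, so 2 is the maximum.

2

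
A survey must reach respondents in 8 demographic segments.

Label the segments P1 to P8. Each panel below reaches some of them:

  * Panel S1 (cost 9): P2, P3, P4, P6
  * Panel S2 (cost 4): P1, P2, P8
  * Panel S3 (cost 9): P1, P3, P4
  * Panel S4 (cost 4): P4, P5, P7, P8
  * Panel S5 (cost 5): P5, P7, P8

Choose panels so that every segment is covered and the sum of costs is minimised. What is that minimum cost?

S1, S2, S4 together cover every segment (S1 ∪ S2 ∪ S4 = {P1, P2, P3, P4, P5, P6, P7, P8}); total cost 9 + 4 + 4 = 17.
No covering selection has total cost below 17.

17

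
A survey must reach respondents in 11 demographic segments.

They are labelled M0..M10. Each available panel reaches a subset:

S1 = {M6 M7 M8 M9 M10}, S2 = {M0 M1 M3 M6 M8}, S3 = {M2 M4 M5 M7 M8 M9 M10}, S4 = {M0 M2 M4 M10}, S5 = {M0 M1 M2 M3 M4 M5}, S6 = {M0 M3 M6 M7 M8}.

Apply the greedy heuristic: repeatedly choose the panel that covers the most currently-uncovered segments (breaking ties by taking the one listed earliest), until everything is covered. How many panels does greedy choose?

Greedy: pick S3 (covers 7 new) → pick S2 (covers 4 new). Total picks: 2.

2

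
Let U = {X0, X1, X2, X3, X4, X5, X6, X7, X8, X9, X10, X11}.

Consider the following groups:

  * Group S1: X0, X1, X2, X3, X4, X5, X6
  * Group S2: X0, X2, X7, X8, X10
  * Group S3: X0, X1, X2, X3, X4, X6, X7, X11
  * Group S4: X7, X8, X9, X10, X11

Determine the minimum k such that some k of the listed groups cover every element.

2

Take {S1, S4}. Their union is {X0, X1, X2, X3, X4, X5, X6, X7, X8, X9, X10, X11}, which is all 12 elements.
No single group has all 12 elements (the largest, S3, has 8), so 2 is optimal.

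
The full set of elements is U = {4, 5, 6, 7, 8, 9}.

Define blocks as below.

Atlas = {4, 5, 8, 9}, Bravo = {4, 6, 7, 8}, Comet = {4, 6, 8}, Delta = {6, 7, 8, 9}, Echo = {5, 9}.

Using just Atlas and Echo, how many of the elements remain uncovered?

2

Union of Atlas, Echo = {4, 5, 8, 9}.
Not covered: 6, 7 — 2 elements.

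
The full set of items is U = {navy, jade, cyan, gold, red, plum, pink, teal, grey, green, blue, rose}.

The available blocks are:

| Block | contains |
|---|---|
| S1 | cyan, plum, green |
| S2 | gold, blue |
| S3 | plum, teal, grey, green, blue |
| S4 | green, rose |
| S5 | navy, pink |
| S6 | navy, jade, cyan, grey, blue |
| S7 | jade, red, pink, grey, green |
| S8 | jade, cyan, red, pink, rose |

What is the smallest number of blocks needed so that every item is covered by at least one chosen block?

Take {S2, S3, S6, S8}. Their union is {navy, jade, cyan, gold, red, plum, pink, teal, grey, green, blue, rose}, which is all 12 items.
No 3 of the 8 blocks cover everything (all 56 combinations miss at least one item), so 4 is optimal.

4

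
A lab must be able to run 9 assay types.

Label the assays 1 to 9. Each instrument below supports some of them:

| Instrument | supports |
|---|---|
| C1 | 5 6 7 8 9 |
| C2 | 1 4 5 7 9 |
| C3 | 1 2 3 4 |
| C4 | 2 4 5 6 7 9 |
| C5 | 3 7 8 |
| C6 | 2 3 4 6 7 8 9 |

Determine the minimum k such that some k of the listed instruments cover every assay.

Take {C2, C6}. Their union is {1, 2, 3, 4, 5, 6, 7, 8, 9}, which is all 9 assays.
No single instrument has all 9 assays (the largest, C6, has 7), so 2 is optimal.

2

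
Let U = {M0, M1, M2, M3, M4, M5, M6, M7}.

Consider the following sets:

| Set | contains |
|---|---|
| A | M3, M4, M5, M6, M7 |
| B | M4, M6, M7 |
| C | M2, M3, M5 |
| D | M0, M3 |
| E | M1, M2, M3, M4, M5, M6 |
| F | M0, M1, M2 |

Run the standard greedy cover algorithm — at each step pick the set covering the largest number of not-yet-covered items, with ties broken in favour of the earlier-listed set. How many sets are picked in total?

Greedy: pick E (covers 6 new) → pick A (covers 1 new) → pick D (covers 1 new). Total picks: 3.
(The true minimum cover uses only 2 sets, so greedy is not optimal here.)

3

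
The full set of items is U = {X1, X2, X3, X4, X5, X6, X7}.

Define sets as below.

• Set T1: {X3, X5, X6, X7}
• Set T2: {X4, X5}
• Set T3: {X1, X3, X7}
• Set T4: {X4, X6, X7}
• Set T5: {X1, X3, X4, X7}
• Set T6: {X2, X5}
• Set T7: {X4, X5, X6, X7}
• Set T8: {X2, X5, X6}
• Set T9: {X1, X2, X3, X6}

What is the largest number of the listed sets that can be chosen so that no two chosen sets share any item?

T2, T3 are pairwise disjoint (T2={X4,X5}; T3={X1,X3,X7}).
Every remaining set overlaps one of these, and no 3 of the listed sets are pairwise disjoint, so 2 is the maximum.

2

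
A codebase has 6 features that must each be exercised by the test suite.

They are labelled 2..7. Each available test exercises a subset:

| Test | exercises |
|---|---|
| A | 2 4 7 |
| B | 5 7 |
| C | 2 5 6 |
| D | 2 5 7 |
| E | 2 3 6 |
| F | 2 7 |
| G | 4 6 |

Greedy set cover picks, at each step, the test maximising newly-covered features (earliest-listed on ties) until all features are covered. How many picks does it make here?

3

Greedy: pick A (covers 3 new) → pick C (covers 2 new) → pick E (covers 1 new). Total picks: 3.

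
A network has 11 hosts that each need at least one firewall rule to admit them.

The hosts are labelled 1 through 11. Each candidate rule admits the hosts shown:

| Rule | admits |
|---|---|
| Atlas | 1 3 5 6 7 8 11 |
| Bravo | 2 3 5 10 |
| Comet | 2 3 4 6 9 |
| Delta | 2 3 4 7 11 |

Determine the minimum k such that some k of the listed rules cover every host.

Take {Atlas, Bravo, Comet}. Their union is {1, 2, 3, 4, 5, 6, 7, 8, 9, 10, 11}, which is all 11 hosts.
Only Atlas contains 1, so Atlas is forced; the remaining 4 hosts need at least 2 more rules (each remaining rule adds at most 3) — so at least 3 rules are needed, and 3 is optimal.

3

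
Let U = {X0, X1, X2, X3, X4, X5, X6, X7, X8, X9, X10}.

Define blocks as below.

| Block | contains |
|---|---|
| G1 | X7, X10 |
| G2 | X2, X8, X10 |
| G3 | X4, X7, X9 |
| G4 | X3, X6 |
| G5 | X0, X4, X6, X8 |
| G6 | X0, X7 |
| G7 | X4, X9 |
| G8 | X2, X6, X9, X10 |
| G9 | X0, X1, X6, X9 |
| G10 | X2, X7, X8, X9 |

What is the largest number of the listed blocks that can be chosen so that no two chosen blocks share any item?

G2, G4, G6, G7 are pairwise disjoint (G2={X2,X8,X10}; G4={X3,X6}; G6={X0,X7}; G7={X4,X9}).
Every remaining block overlaps one of these, and no 5 of the listed blocks are pairwise disjoint, so 4 is the maximum.

4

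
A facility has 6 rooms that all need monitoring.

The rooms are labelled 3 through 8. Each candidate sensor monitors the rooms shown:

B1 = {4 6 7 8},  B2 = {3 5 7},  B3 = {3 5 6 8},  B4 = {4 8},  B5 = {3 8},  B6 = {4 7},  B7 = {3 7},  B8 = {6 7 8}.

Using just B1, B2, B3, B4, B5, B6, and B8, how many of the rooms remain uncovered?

Union of B1, B2, B3, B4, B5, B6, B8 = {3, 4, 5, 6, 7, 8} — that's every room, so 0 are uncovered.

0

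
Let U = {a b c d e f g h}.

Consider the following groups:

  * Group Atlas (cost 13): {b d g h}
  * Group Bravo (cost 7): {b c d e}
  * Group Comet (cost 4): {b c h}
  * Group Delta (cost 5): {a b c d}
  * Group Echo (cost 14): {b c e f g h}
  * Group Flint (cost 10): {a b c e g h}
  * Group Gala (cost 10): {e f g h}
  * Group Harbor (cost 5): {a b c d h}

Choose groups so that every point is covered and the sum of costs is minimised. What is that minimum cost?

Delta, Gala together cover every point (Delta ∪ Gala = {a, b, c, d, e, f, g, h}); total cost 5 + 10 = 15.
No covering selection has total cost below 15.

15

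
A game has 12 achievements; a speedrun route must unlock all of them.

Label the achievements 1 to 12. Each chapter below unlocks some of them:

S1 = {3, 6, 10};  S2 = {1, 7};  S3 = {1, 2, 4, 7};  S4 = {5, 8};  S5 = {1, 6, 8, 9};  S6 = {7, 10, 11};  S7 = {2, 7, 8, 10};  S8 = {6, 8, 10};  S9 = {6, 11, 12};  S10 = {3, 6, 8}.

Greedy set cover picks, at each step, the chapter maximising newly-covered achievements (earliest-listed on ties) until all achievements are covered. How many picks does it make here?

Greedy: pick S3 (covers 4 new) → pick S1 (covers 3 new) → pick S4 (covers 2 new) → pick S9 (covers 2 new) → pick S5 (covers 1 new). Total picks: 5.

5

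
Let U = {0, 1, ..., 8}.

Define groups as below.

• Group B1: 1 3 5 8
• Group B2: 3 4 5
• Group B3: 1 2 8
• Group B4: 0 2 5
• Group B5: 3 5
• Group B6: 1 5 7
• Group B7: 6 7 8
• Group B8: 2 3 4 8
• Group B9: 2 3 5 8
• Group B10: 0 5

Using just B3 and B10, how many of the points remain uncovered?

Union of B3, B10 = {0, 1, 2, 5, 8}.
Not covered: 3, 4, 6, 7 — 4 points.

4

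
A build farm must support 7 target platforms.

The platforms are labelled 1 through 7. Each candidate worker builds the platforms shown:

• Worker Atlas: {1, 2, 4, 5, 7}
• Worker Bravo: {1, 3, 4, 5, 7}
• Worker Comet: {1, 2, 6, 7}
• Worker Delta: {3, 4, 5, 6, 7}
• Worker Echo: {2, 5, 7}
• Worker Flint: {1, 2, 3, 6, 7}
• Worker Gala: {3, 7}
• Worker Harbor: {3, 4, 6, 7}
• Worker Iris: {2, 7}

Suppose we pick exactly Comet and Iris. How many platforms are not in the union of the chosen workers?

3

Union of Comet, Iris = {1, 2, 6, 7}.
Not covered: 3, 4, 5 — 3 platforms.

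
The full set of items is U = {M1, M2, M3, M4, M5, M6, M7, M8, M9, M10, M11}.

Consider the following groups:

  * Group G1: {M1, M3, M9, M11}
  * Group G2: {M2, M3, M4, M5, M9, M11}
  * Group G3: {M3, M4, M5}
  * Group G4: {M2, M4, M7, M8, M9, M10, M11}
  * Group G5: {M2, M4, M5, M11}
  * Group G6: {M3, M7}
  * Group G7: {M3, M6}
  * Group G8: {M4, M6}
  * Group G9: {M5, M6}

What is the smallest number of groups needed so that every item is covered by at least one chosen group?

G1, G4, and G9 cover everything between them: the union {M1, M2, M3, M4, M5, M6, M7, M8, M9, M10, M11} is all of U.
Only G1 contains M1, so G1 is forced; the remaining 7 items need at least 2 more groups (each remaining group adds at most 5) — so at least 3 groups are needed, and 3 is optimal.

3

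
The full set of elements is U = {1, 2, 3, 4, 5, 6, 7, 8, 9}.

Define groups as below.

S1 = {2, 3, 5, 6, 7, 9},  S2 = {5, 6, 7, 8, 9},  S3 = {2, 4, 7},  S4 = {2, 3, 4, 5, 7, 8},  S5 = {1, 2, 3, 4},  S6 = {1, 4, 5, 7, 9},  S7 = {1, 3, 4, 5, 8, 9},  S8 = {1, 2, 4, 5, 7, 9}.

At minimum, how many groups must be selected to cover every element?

S1 and S7 together: S1 ∪ S7 = {1, 2, 3, 4, 5, 6, 7, 8, 9} — every element is covered.
No single group has all 9 elements (the largest, S1, has 6), so 2 is optimal.

2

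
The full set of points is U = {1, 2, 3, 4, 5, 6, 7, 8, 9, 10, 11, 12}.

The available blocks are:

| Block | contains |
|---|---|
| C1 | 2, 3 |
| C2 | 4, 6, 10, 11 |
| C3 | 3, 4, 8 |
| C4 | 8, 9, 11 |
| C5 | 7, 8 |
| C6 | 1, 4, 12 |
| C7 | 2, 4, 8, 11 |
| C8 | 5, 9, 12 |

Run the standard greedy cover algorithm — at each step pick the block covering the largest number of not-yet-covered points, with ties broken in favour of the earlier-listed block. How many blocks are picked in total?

Greedy: pick C2 (covers 4 new) → pick C8 (covers 3 new) → pick C1 (covers 2 new) → pick C5 (covers 2 new) → pick C6 (covers 1 new). Total picks: 5.

5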